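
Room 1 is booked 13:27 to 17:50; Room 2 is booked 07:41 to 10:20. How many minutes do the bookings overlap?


Interval A: [807, 1070] minutes from midnight
Interval B: [461, 620] minutes from midnight
Overlap start = max(807, 461) = 807
Overlap end = min(1070, 620) = 620
End <= start, so the intervals do not overlap: 0 minutes

0


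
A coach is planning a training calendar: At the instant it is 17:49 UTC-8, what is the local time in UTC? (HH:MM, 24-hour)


Local time: 17:49 at UTC-8 (offset -8h)
Target zone: UTC (offset 0h)
Difference: 0 - (-8) = 8 hours
Calculation: 17 + (8) = 25
Wraparound: (25) mod 24 = 1
Result: 01:49

01:49


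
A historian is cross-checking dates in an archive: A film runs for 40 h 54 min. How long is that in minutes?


Hours: 40
Minutes: 54
Convert hours to minutes: 40 x 60 = 2400
Add remaining minutes: 2400 + 54 = 2454

2454


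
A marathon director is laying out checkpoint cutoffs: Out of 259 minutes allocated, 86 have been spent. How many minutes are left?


Total budget: 259 minutes
Time used: 86 minutes
Remaining: 259 - 86 = 173 minutes
Percent used: 33.2%
Percent remaining: 66.8%

173


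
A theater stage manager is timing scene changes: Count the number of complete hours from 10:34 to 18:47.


Start: 10:34
End: 18:47
Hour difference: 18 - 10 = 8 hours
Minute difference: 47 - 34 = 13 minutes
Total minutes: 493
Complete hours: 493 / 60 = 8 (remainder 13)

8


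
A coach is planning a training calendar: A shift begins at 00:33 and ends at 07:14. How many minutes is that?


Start time: 00:33 = 33 minutes from midnight
End time: 07:14 = 434 minutes from midnight
Difference: 434 - 33 = 401 minutes
That is 6 hours and 41 minutes

401


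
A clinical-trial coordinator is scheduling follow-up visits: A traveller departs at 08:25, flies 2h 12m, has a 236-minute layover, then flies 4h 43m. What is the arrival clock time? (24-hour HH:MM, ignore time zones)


Depart: 08:25
Leg 1: +132 min -> 10:37
Layover: +236 min -> 14:33
Leg 2: +283 min -> 19:16
Total travel: 651 minutes = 10h 51m
Arrival: 19:16

19:16


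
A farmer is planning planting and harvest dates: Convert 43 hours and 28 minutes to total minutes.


Hours: 43
Extra minutes: 28
Minutes per hour: 60
Hours to minutes: 43 x 60 = 2580
Total: 2580 + 28 = 2608

2608


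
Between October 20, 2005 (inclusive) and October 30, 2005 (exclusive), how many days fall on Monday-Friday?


Start: 2005-10-20 (Thursday)
End (exclusive): 2005-10-30 (Sunday)
Total calendar days: 10
Full weeks: 10 // 7 = 1 -> 5 weekdays
Remaining 3 days starting on Thursday:
  Thu(w), Fri(w), Sat(-) -> 2 weekdays
Total business days: 5 + 2 = 7

7


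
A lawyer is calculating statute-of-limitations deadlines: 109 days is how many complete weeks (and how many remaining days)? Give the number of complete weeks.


Total days: 109
Days per week: 7
Division: 109 / 7 = 15 remainder 4
Complete weeks: 15
Remaining days: 4

15


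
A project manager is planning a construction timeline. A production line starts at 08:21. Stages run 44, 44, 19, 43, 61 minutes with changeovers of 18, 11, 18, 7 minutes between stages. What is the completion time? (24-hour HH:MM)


Start: 08:21 = 501 min from midnight
  after task 1 (44 min): 09:05
  after break (18 min): 09:23
  after task 2 (44 min): 10:07
  after break (11 min): 10:18
  after task 3 (19 min): 10:37
  after break (18 min): 10:55
  after task 4 (43 min): 11:38
  after break (7 min): 11:45
  after task 5 (61 min): 12:46
Total elapsed: 265 minutes
End time: 12:46

12:46


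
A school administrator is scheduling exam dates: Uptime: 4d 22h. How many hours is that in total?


Days: 4
Extra hours: 22
Hours per day: 24
Days to hours: 4 x 24 = 96
Total: 96 + 22 = 118

118


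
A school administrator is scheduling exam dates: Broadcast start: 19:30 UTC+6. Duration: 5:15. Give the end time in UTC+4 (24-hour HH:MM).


Start: 19:30 in UTC+6
Step 1 - add duration:
  minutes: 30 + 15 = 45
  hours: 19 + 5 + 0 = 24
  end in UTC+6: 00:45
Step 2 - convert UTC+6 -> UTC+4:
  offset difference: 4 - (6) = -2 hours
  0 + (-2) = -2 -> mod 24 = 22
Result: 22:45 in UTC+4

22:45


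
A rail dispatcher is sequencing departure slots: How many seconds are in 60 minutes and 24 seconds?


Minutes: 60
Seconds: 24
Convert minutes to seconds: 60 x 60 = 3600
Add remaining seconds: 3600 + 24 = 3624

3624


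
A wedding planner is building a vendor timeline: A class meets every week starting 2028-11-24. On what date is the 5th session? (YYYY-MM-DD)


First occurrence: 2028-11-24 (occurrence 1)
Each occurrence is 7 days after the previous.
Occurrence 5 is 4 weeks after the first.
4 weeks = 28 days
2028-11-24 + 28 days = 2028-12-22

2028-12-22


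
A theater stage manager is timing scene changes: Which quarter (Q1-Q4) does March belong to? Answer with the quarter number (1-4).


Month: March (month 3)
Q1: January-March (months 1-3)
Q2: April-June (months 4-6)
Q3: July-September (months 7-9)
Q4: October-December (months 10-12)
Month 3 falls in Q1

1


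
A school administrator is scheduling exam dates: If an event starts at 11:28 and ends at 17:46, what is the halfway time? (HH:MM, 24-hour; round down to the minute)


Start time: 11:28 = 688 minutes from midnight
End time: 17:46 = 1066 minutes from midnight
Sum: 688 + 1066 = 1754
Midpoint: 1754 / 2 = 877 minutes
Convert: 877 / 60 = 14 hours, 37 minutes
Result: 14:37

14:37


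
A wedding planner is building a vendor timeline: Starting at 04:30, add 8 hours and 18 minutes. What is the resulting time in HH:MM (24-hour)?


Start time: 04:30
Adding: 8 hours 18 minutes
Minutes: 30 + 18 = 48
Hours: 4 + 8 + 0 = 12
Result: 12:48

12:48


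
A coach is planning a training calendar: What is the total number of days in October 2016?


Month: October
Year: 2016
October is a 31-day month
Total: 31 days

31


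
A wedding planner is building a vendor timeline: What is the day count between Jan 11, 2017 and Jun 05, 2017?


Start date: 2017-01-11
End date: 2017-06-05
Jan 2017: +21 days
Feb 2017: +28 days
Mar 2017: +31 days
... (3 more months)
Total: 145 days

145


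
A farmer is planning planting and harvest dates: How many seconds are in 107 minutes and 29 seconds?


Minutes: 107
Extra seconds: 29
Seconds per minute: 60
Minutes to seconds: 107 x 60 = 6420
Total: 6420 + 29 = 6449

6449


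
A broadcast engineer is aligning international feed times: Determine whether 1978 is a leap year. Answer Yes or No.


Year: 1978
Divisible by 4? 1978 / 4 = 494.5 -> No
Not divisible by 4, so NOT a leap year

No


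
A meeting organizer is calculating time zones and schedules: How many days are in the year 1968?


Year: 1968
Check leap year rules:
Divisible by 4? Yes
Divisible by 100? No
1968 is a leap year
Days: 366

366


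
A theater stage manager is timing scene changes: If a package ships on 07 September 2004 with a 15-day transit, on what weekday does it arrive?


Start: 2004-09-07 (Tuesday)
Step 1 - find target date: add 15 days
  2004-09-07 + 15 days = 2004-09-22
Step 2 - day of week:
  15 mod 7 = 1
  Tuesday + 1 days -> Wednesday
Result: Wednesday (2004-09-22)

Wednesday


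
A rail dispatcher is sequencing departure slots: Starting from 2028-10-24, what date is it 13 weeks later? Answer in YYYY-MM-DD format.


Start: 2028-10-24
Weeks to add: 13
Convert to days: 13 x 7 = 91 days
Add 91 days to 2028-10-24
Result: 2029-01-23

2029-01-23


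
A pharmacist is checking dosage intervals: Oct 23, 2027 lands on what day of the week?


Date: 2027-10-23
January 1, 2027 is a Friday
Day of year: 296
Offset from Jan 1: 295 days
295 mod 7 = 1
Result: Saturday

Saturday


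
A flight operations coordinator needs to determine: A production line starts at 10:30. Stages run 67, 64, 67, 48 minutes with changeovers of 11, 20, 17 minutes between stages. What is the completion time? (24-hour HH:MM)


Start: 10:30 = 630 min from midnight
  after task 1 (67 min): 11:37
  after break (11 min): 11:48
  after task 2 (64 min): 12:52
  after break (20 min): 13:12
  after task 3 (67 min): 14:19
  after break (17 min): 14:36
  after task 4 (48 min): 15:24
Total elapsed: 294 minutes
End time: 15:24

15:24


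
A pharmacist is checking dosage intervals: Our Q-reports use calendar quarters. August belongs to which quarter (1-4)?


Month: August (month 8)
Q1: January-March (months 1-3)
Q2: April-June (months 4-6)
Q3: July-September (months 7-9)
Q4: October-December (months 10-12)
Month 8 falls in Q3

3


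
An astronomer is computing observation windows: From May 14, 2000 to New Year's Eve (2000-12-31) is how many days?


Start: May 14, 2000
End: December 31, 2000
Days left in May: 17
June: 30
July: 31
August: 31
September: 30
... plus remaining months
Sum of remaining months: 214
Total: 17 + 214 = 231

231


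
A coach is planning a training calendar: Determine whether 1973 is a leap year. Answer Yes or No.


Year: 1973
Divisible by 4? 1973 / 4 = 493.25 -> No
Not divisible by 4, so NOT a leap year

No


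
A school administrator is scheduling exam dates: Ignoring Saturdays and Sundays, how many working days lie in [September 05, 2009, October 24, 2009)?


Start: 2009-09-05 (Saturday)
End (exclusive): 2009-10-24 (Saturday)
Total calendar days: 49
Full weeks: 49 // 7 = 7 -> 35 weekdays
Remaining 0 days starting on Saturday:
Total business days: 35 + 0 = 35

35


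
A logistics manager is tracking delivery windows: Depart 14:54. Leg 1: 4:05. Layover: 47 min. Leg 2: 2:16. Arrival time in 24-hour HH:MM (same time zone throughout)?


Depart: 14:54
Leg 1: +245 min -> 18:59
Layover: +47 min -> 19:46
Leg 2: +136 min -> 22:02
Total travel: 428 minutes = 7h 8m
Arrival: 22:02

22:02


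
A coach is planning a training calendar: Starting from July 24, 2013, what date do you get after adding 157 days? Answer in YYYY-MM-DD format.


Start: 2013-07-24
Adding 157 days
Days remaining in July: 7
After July: 150 days still to add
August 2013: 31 days, 119 remaining
September 2013: 30 days, 89 remaining
October 2013: 31 days, 58 remaining
November 2013: 30 days, 28 remaining
Result: 2013-12-28

2013-12-28


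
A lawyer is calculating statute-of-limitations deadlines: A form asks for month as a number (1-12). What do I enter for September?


Calendar month order:
8. August
9. September <--
10. October
September is month number 9

9


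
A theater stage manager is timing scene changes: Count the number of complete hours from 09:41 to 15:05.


Start: 09:41
End: 15:05
Hour difference: 15 - 9 = 6 hours
Minute difference: 5 - 41 = -36 minutes
Total minutes: 324
Complete hours: 324 / 60 = 5 (remainder 24)

5


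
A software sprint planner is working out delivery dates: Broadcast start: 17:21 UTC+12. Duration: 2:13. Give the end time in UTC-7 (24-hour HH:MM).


Start: 17:21 in UTC+12
Step 1 - add duration:
  minutes: 21 + 13 = 34
  hours: 17 + 2 + 0 = 19
  end in UTC+12: 19:34
Step 2 - convert UTC+12 -> UTC-7:
  offset difference: -7 - (12) = -19 hours
  19 + (-19) = 0 -> mod 24 = 0
Result: 00:34 in UTC-7

00:34


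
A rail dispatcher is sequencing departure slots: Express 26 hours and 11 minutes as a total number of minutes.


Hours: 26
Extra minutes: 11
Minutes per hour: 60
Hours to minutes: 26 x 60 = 1560
Total: 1560 + 11 = 1571

1571


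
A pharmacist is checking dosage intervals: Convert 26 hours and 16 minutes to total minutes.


Hours: 26
Minutes: 16
Convert hours to minutes: 26 x 60 = 1560
Add remaining minutes: 1560 + 16 = 1576

1576


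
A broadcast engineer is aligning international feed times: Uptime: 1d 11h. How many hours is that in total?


Days: 1
Extra hours: 11
Hours per day: 24
Days to hours: 1 x 24 = 24
Total: 24 + 11 = 35

35


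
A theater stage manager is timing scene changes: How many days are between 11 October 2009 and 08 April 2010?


Start date: 2009-10-11
End date: 2010-04-08
Oct 2009: +21 days
Nov 2009: +30 days
Dec 2009: +31 days
... (4 more months)
Total: 179 days

179


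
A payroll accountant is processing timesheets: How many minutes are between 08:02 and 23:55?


Start time: 08:02 = 482 minutes from midnight
End time: 23:55 = 1435 minutes from midnight
Difference: 1435 - 482 = 953 minutes
That is 15 hours and 53 minutes

953


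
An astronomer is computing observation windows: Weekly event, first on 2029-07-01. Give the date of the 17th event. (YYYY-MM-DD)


First occurrence: 2029-07-01 (occurrence 1)
Each occurrence is 7 days after the previous.
Occurrence 17 is 16 weeks after the first.
16 weeks = 112 days
2029-07-01 + 112 days = 2029-10-21

2029-10-21


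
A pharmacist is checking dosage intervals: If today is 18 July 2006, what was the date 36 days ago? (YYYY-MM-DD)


Start: 2006-07-18
Subtracting 36 days
Days already passed in July: 18
After going back through July: 18 more days to subtract
June 2006 has 30 days, need 18
Result: 2006-06-12

2006-06-12


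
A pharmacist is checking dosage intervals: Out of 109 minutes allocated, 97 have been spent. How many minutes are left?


Total budget: 109 minutes
Time used: 97 minutes
Remaining: 109 - 97 = 12 minutes
Percent used: 89.0%
Percent remaining: 11.0%

12


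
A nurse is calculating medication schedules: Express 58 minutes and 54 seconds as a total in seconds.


Minutes: 58
Seconds: 54
Convert minutes to seconds: 58 x 60 = 3480
Add remaining seconds: 3480 + 54 = 3534

3534


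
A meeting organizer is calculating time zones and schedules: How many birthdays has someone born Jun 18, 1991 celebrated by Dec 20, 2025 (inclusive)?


Birth: 1991-06-18
Reference: 2025-12-20
Year difference: 2025 - 1991 = 34
Has birthday (06-18) occurred by 12-20? Yes
Age in full years: 34

34


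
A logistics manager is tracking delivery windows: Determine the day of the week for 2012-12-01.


Date: 2012-12-01
January 1, 2012 is a Sunday
Day of year: 336
Offset from Jan 1: 335 days
335 mod 7 = 6
Result: Saturday

Saturday


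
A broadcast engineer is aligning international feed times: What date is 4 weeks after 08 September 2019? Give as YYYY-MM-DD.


Start: 2019-09-08
Weeks to add: 4
Convert to days: 4 x 7 = 28 days
Add 28 days to 2019-09-08
Result: 2019-10-06

2019-10-06


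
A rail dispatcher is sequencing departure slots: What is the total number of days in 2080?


Year: 2080
Check leap year rules:
Divisible by 4? Yes
Divisible by 100? No
2080 is a leap year
Days: 366

366


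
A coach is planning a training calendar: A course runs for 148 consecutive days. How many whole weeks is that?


Total days: 148
Days per week: 7
Division: 148 / 7 = 21 remainder 1
Complete weeks: 21
Remaining days: 1

21


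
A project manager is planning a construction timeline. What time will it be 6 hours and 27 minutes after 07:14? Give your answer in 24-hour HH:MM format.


Start time: 07:14
Adding: 6 hours 27 minutes
Minutes: 14 + 27 = 41
Hours: 7 + 6 + 0 = 13
Result: 13:41

13:41


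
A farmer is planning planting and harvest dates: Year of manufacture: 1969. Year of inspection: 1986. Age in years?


Birth year: 1969
Current year: 1986
Age = current year - birth year
Age = 1986 - 1969 = 17

17


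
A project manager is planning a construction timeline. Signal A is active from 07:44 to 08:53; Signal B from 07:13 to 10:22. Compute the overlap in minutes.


Interval A: [464, 533] minutes from midnight
Interval B: [433, 622] minutes from midnight
Overlap start = max(464, 433) = 464
Overlap end = min(533, 622) = 533
Overlap = 533 - 464 = 69 minutes

69


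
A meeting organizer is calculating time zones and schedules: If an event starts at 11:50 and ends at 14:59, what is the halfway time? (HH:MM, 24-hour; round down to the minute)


Start time: 11:50 = 710 minutes from midnight
End time: 14:59 = 899 minutes from midnight
Sum: 710 + 899 = 1609
Midpoint: 1609 / 2 = 804 minutes
Convert: 804 / 60 = 13 hours, 24 minutes
Result: 13:24

13:24


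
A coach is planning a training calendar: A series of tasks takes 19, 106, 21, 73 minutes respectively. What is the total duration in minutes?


Durations: 19, 106, 21, 73
Running sum: 19
+ 106 = 125
+ 21 = 146
+ 73 = 219
Total duration: 219 minutes
That is 3 hours and 39 minutes

219


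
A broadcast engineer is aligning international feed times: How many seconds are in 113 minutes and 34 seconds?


Minutes: 113
Extra seconds: 34
Seconds per minute: 60
Minutes to seconds: 113 x 60 = 6780
Total: 6780 + 34 = 6814

6814


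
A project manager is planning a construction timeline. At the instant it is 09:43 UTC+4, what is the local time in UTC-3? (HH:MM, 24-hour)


Local time: 09:43 at UTC+4 (offset 4h)
Target zone: UTC-3 (offset -3h)
Difference: -3 - (4) = -7 hours
Calculation: 9 + (-7) = 2
Result: 02:43

02:43


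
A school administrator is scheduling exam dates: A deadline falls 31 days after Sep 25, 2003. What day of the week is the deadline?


Start: 2003-09-25 (Thursday)
Step 1 - find target date: add 31 days
  2003-09-25 + 31 days = 2003-10-26
Step 2 - day of week:
  31 mod 7 = 3
  Thursday + 3 days -> Sunday
Result: Sunday (2003-10-26)

Sunday


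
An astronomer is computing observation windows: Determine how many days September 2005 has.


Month: September
Year: 2005
September is a 30-day month
Total: 30 days

30


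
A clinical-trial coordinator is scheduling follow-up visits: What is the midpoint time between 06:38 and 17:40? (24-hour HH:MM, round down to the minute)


Start time: 06:38 = 398 minutes from midnight
End time: 17:40 = 1060 minutes from midnight
Sum: 398 + 1060 = 1458
Midpoint: 1458 / 2 = 729 minutes
Convert: 729 / 60 = 12 hours, 9 minutes
Result: 12:09

12:09


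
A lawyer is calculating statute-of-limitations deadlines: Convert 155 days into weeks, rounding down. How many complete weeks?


Total days: 155
Days per week: 7
Division: 155 / 7 = 22 remainder 1
Complete weeks: 22
Remaining days: 1

22


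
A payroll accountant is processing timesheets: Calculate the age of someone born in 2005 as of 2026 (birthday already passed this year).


Birth year: 2005
Current year: 2026
Age = current year - birth year
Age = 2026 - 2005 = 21

21


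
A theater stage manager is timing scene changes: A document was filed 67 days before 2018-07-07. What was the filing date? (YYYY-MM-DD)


Start: 2018-07-07
Subtracting 67 days
Days already passed in July: 7
After going back through July: 60 more days to subtract
June 2018: 30 days, 30 remaining
May 2018 has 31 days, need 30
Result: 2018-05-01

2018-05-01


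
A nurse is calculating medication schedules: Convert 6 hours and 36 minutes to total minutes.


Hours: 6
Extra minutes: 36
Minutes per hour: 60
Hours to minutes: 6 x 60 = 360
Total: 360 + 36 = 396

396


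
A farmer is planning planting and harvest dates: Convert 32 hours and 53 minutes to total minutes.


Hours: 32
Minutes: 53
Convert hours to minutes: 32 x 60 = 1920
Add remaining minutes: 1920 + 53 = 1973

1973


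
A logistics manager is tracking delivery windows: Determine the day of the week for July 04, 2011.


Date: 2011-07-04
January 1, 2011 is a Saturday
Day of year: 185
Offset from Jan 1: 184 days
184 mod 7 = 2
Result: Monday

Monday


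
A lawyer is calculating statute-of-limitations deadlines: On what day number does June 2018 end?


Month: June
Year: 2018
June is a 30-day month
Total: 30 days

30


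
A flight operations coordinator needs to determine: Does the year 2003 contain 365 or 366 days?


Year: 2003
Check leap year rules:
Divisible by 4? No
2003 is not a leap year
Days: 365

365


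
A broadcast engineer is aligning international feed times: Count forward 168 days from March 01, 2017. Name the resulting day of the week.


Start: 2017-03-01 (Wednesday)
Step 1 - find target date: add 168 days
  2017-03-01 + 168 days = 2017-08-16
Step 2 - day of week:
  168 mod 7 = 0
  Wednesday + 0 days -> Wednesday
Result: Wednesday (2017-08-16)

Wednesday


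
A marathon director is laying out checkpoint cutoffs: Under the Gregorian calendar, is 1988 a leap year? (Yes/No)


Year: 1988
Divisible by 4? 1988 / 4 = 497.0 -> Yes
Divisible by 100? 1988 / 100 = 19.88 -> No
Divisible by 4 but not 100, so it IS a leap year

Yes


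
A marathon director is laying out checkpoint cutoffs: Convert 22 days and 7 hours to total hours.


Days: 22
Extra hours: 7
Hours per day: 24
Days to hours: 22 x 24 = 528
Total: 528 + 7 = 535

535


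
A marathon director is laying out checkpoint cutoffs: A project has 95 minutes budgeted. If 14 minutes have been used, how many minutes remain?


Total budget: 95 minutes
Time used: 14 minutes
Remaining: 95 - 14 = 81 minutes
Percent used: 14.7%
Percent remaining: 85.3%

81


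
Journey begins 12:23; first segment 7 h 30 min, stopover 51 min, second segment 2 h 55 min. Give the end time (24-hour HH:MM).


Depart: 12:23
Leg 1: +450 min -> 19:53
Layover: +51 min -> 20:44
Leg 2: +175 min -> 23:39
Total travel: 676 minutes = 11h 16m
Arrival: 23:39

23:39


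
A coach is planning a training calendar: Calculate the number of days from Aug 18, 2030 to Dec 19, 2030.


Start date: 2030-08-18
End date: 2030-12-19
Aug 2030: +14 days
Sep 2030: +30 days
Oct 2030: +31 days
Nov 2030: +30 days
Dec 2030: +18 days
Total: 123 days

123


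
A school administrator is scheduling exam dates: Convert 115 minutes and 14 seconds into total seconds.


Minutes: 115
Seconds: 14
Convert minutes to seconds: 115 x 60 = 6900
Add remaining seconds: 6900 + 14 = 6914

6914


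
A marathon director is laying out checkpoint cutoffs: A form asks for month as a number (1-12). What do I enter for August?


Calendar month order:
7. July
8. August <--
9. September
August is month number 8

8


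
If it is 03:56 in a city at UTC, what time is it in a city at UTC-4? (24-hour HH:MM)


Local time: 03:56 at UTC (offset 0h)
Target zone: UTC-4 (offset -4h)
Difference: -4 - (0) = -4 hours
Calculation: 3 + (-4) = -1
Wraparound: (-1) mod 24 = 23
Result: 23:56

23:56


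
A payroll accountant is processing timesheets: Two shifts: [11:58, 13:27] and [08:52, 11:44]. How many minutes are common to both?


Interval A: [718, 807] minutes from midnight
Interval B: [532, 704] minutes from midnight
Overlap start = max(718, 532) = 718
Overlap end = min(807, 704) = 704
End <= start, so the intervals do not overlap: 0 minutes

0


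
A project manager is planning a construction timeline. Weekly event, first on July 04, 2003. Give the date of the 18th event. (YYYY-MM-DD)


First occurrence: 2003-07-04 (occurrence 1)
Each occurrence is 7 days after the previous.
Occurrence 18 is 17 weeks after the first.
17 weeks = 119 days
2003-07-04 + 119 days = 2003-10-31

2003-10-31


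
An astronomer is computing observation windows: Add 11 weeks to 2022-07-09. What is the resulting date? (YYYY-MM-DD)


Start: 2022-07-09
Weeks to add: 11
Convert to days: 11 x 7 = 77 days
Add 77 days to 2022-07-09
Result: 2022-09-24

2022-09-24


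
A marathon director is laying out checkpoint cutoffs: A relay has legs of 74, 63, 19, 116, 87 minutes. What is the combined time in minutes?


Durations: 74, 63, 19, 116, 87
Running sum: 74
+ 63 = 137
+ 19 = 156
+ 116 = 272
+ 87 = 359
Total duration: 359 minutes
That is 5 hours and 59 minutes

359


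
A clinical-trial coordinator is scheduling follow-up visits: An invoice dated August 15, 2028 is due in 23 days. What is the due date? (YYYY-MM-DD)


Start: 2028-08-15
Adding 23 days
Days remaining in August: 16
After August: 7 days still to add
September 2028 has 30 days, need 7
Result: 2028-09-07

2028-09-07


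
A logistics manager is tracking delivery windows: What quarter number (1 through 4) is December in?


Month: December (month 12)
Q1: January-March (months 1-3)
Q2: April-June (months 4-6)
Q3: July-September (months 7-9)
Q4: October-December (months 10-12)
Month 12 falls in Q4

4


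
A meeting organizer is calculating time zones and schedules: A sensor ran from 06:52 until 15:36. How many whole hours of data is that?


Start: 06:52
End: 15:36
Hour difference: 15 - 6 = 9 hours
Minute difference: 36 - 52 = -16 minutes
Total minutes: 524
Complete hours: 524 / 60 = 8 (remainder 44)

8


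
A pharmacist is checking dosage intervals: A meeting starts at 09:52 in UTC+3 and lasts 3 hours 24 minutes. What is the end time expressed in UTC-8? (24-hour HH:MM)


Start: 09:52 in UTC+3
Step 1 - add duration:
  minutes: 52 + 24 = 76 (carry 1h)
  hours: 9 + 3 + 1 = 13
  end in UTC+3: 13:16
Step 2 - convert UTC+3 -> UTC-8:
  offset difference: -8 - (3) = -11 hours
  13 + (-11) = 2 -> mod 24 = 2
Result: 02:16 in UTC-8

02:16


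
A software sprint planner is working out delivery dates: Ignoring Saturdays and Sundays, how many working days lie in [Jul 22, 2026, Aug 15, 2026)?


Start: 2026-07-22 (Wednesday)
End (exclusive): 2026-08-15 (Saturday)
Total calendar days: 24
Full weeks: 24 // 7 = 3 -> 15 weekdays
Remaining 3 days starting on Wednesday:
  Wed(w), Thu(w), Fri(w) -> 3 weekdays
Total business days: 15 + 3 = 18

18


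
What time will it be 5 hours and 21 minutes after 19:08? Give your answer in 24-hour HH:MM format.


Start time: 19:08
Adding: 5 hours 21 minutes
Minutes: 8 + 21 = 29
Hours: 19 + 5 + 0 = 24
Hour wraparound: 24 mod 24 = 0
Result: 00:29

00:29


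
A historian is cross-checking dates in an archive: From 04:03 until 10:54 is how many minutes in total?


Start time: 04:03 = 243 minutes from midnight
End time: 10:54 = 654 minutes from midnight
Difference: 654 - 243 = 411 minutes
That is 6 hours and 51 minutes

411


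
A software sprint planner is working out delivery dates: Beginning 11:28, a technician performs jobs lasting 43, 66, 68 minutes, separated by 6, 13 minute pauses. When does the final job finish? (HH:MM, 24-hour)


Start: 11:28 = 688 min from midnight
  after task 1 (43 min): 12:11
  after break (6 min): 12:17
  after task 2 (66 min): 13:23
  after break (13 min): 13:36
  after task 3 (68 min): 14:44
Total elapsed: 196 minutes
End time: 14:44

14:44


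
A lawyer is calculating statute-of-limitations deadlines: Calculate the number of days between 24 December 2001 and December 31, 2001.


Start: December 24, 2001
End: December 31, 2001
Days left in December: 7
Total: 7 days

7


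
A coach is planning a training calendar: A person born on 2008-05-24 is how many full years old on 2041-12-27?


Birth: 2008-05-24
Reference: 2041-12-27
Year difference: 2041 - 2008 = 33
Has birthday (05-24) occurred by 12-27? Yes
Age in full years: 33

33


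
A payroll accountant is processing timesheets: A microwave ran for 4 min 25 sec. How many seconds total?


Minutes: 4
Extra seconds: 25
Seconds per minute: 60
Minutes to seconds: 4 x 60 = 240
Total: 240 + 25 = 265

265


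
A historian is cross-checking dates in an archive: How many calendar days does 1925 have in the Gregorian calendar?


Year: 1925
Check leap year rules:
Divisible by 4? No
1925 is not a leap year
Days: 365

365


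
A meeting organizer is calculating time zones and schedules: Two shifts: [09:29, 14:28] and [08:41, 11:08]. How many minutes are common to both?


Interval A: [569, 868] minutes from midnight
Interval B: [521, 668] minutes from midnight
Overlap start = max(569, 521) = 569
Overlap end = min(868, 668) = 668
Overlap = 668 - 569 = 99 minutes

99


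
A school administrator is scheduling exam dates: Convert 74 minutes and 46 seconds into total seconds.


Minutes: 74
Seconds: 46
Convert minutes to seconds: 74 x 60 = 4440
Add remaining seconds: 4440 + 46 = 4486

4486


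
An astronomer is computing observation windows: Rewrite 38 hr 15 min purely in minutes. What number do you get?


Hours: 38
Extra minutes: 15
Minutes per hour: 60
Hours to minutes: 38 x 60 = 2280
Total: 2280 + 15 = 2295

2295


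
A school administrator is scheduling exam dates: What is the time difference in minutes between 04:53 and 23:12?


Start time: 04:53 = 293 minutes from midnight
End time: 23:12 = 1392 minutes from midnight
Difference: 1392 - 293 = 1099 minutes
That is 18 hours and 19 minutes

1099


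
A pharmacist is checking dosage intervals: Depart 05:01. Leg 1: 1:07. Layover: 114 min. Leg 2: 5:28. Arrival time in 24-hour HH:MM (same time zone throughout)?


Depart: 05:01
Leg 1: +67 min -> 06:08
Layover: +114 min -> 08:02
Leg 2: +328 min -> 13:30
Total travel: 509 minutes = 8h 29m
Arrival: 13:30

13:30


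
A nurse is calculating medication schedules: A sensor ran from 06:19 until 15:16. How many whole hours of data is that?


Start: 06:19
End: 15:16
Hour difference: 15 - 6 = 9 hours
Minute difference: 16 - 19 = -3 minutes
Total minutes: 537
Complete hours: 537 / 60 = 8 (remainder 57)

8


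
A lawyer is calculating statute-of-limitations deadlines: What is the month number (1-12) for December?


Calendar month order:
11. November
12. December <--
December is month number 12

12


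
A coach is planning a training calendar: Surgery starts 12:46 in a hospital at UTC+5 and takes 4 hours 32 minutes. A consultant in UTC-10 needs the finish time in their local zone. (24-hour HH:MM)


Start: 12:46 in UTC+5
Step 1 - add duration:
  minutes: 46 + 32 = 78 (carry 1h)
  hours: 12 + 4 + 1 = 17
  end in UTC+5: 17:18
Step 2 - convert UTC+5 -> UTC-10:
  offset difference: -10 - (5) = -15 hours
  17 + (-15) = 2 -> mod 24 = 2
Result: 02:18 in UTC-10

02:18


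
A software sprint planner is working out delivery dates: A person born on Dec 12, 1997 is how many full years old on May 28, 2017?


Birth: 1997-12-12
Reference: 2017-05-28
Year difference: 2017 - 1997 = 20
Has birthday (12-12) occurred by 05-28? No
Birthday not yet reached this year -> subtract 1
Age in full years: 19

19


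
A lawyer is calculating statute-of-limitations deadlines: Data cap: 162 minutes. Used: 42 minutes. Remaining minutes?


Total budget: 162 minutes
Time used: 42 minutes
Remaining: 162 - 42 = 120 minutes
Percent used: 25.9%
Percent remaining: 74.1%

120


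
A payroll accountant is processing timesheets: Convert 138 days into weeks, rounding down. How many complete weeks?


Total days: 138
Days per week: 7
Division: 138 / 7 = 19 remainder 5
Complete weeks: 19
Remaining days: 5

19


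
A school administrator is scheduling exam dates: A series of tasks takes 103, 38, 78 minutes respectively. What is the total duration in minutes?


Durations: 103, 38, 78
Running sum: 103
+ 38 = 141
+ 78 = 219
Total duration: 219 minutes
That is 3 hours and 39 minutes

219


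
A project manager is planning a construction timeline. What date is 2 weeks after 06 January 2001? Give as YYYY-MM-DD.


Start: 2001-01-06
Weeks to add: 2
Convert to days: 2 x 7 = 14 days
Add 14 days to 2001-01-06
Result: 2001-01-20

2001-01-20


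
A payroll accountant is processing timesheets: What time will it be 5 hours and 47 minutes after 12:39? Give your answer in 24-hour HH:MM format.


Start time: 12:39
Adding: 5 hours 47 minutes
Minutes: 39 + 47 = 86
Minute overflow: 86 >= 60, so carry 1 hour, minutes = 26
Hours: 12 + 5 + 1 = 18
Result: 18:26

18:26


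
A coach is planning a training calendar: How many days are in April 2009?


Month: April
Year: 2009
April is a 30-day month
Total: 30 days

30


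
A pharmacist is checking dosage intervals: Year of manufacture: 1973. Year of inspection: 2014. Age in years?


Birth year: 1973
Current year: 2014
Age = current year - birth year
Age = 2014 - 1973 = 41

41


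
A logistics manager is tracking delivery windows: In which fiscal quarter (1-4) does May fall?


Month: May (month 5)
Q1: January-March (months 1-3)
Q2: April-June (months 4-6)
Q3: July-September (months 7-9)
Q4: October-December (months 10-12)
Month 5 falls in Q2

2


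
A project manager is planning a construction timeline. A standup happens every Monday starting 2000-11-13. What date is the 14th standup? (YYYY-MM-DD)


First occurrence: 2000-11-13 (occurrence 1)
Each occurrence is 7 days after the previous.
Occurrence 14 is 13 weeks after the first.
13 weeks = 91 days
2000-11-13 + 91 days = 2001-02-12

2001-02-12


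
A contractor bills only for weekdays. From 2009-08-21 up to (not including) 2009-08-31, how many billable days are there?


Start: 2009-08-21 (Friday)
End (exclusive): 2009-08-31 (Monday)
Total calendar days: 10
Full weeks: 10 // 7 = 1 -> 5 weekdays
Remaining 3 days starting on Friday:
  Fri(w), Sat(-), Sun(-) -> 1 weekdays
Total business days: 5 + 1 = 6

6


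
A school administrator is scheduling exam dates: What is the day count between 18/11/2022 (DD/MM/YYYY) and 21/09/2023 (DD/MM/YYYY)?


Start date: 2022-11-18
End date: 2023-09-21
Nov 2022: +13 days
Dec 2022: +31 days
Jan 2023: +31 days
... (8 more months)
Total: 307 days

307


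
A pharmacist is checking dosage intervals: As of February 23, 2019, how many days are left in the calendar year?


Start: February 23, 2019
End: December 31, 2019
Days left in February: 5
March: 31
April: 30
May: 31
June: 30
... plus remaining months
Sum of remaining months: 306
Total: 5 + 306 = 311

311


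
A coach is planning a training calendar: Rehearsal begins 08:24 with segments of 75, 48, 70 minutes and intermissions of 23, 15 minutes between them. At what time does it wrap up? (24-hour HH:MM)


Start: 08:24 = 504 min from midnight
  after task 1 (75 min): 09:39
  after break (23 min): 10:02
  after task 2 (48 min): 10:50
  after break (15 min): 11:05
  after task 3 (70 min): 12:15
Total elapsed: 231 minutes
End time: 12:15

12:15


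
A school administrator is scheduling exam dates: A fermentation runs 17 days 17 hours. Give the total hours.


Days: 17
Extra hours: 17
Hours per day: 24
Days to hours: 17 x 24 = 408
Total: 408 + 17 = 425

425


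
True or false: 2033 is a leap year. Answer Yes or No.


Year: 2033
Divisible by 4? 2033 / 4 = 508.25 -> No
Not divisible by 4, so NOT a leap year

No


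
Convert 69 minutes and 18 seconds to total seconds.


Minutes: 69
Extra seconds: 18
Seconds per minute: 60
Minutes to seconds: 69 x 60 = 4140
Total: 4140 + 18 = 4158

4158


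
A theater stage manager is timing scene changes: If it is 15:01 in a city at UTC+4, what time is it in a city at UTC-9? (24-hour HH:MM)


Local time: 15:01 at UTC+4 (offset 4h)
Target zone: UTC-9 (offset -9h)
Difference: -9 - (4) = -13 hours
Calculation: 15 + (-13) = 2
Result: 02:01

02:01


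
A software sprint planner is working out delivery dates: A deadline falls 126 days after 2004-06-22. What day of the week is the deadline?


Start: 2004-06-22 (Tuesday)
Step 1 - find target date: add 126 days
  2004-06-22 + 126 days = 2004-10-26
Step 2 - day of week:
  126 mod 7 = 0
  Tuesday + 0 days -> Tuesday
Result: Tuesday (2004-10-26)

Tuesday


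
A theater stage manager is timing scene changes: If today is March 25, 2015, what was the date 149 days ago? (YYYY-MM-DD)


Start: 2015-03-25
Subtracting 149 days
Days already passed in March: 25
After going back through March: 124 more days to subtract
February 2015: 28 days, 96 remaining
January 2015: 31 days, 65 remaining
December 2014: 31 days, 34 remaining
November 2014: 30 days, 4 remaining
Result: 2014-10-27

2014-10-27


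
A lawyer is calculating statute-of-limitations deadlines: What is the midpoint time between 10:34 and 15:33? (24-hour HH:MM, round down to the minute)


Start time: 10:34 = 634 minutes from midnight
End time: 15:33 = 933 minutes from midnight
Sum: 634 + 933 = 1567
Midpoint: 1567 / 2 = 783 minutes
Convert: 783 / 60 = 13 hours, 3 minutes
Result: 13:03

13:03


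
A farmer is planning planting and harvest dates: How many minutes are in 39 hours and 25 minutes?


Hours: 39
Minutes: 25
Convert hours to minutes: 39 x 60 = 2340
Add remaining minutes: 2340 + 25 = 2365

2365


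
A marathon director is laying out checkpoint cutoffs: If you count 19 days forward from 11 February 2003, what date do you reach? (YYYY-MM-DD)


Start: 2003-02-11
Adding 19 days
Days remaining in February: 17
After February: 2 days still to add
March 2003 has 31 days, need 2
Result: 2003-03-02

2003-03-02


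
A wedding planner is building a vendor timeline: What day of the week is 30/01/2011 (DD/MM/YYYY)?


Date: 2011-01-30
January 1, 2011 is a Saturday
Day of year: 30
Offset from Jan 1: 29 days
29 mod 7 = 1
Result: Sunday

Sunday


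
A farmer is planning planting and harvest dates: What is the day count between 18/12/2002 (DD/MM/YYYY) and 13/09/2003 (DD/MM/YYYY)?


Start date: 2002-12-18
End date: 2003-09-13
Dec 2002: +14 days
Jan 2003: +31 days
Feb 2003: +28 days
... (7 more months)
Total: 269 days

269


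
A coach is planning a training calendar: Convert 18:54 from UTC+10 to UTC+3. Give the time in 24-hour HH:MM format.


Local time: 18:54 at UTC+10 (offset 10h)
Target zone: UTC+3 (offset 3h)
Difference: 3 - (10) = -7 hours
Calculation: 18 + (-7) = 11
Result: 11:54

11:54


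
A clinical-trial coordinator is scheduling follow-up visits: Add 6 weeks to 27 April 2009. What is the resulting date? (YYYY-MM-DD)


Start: 2009-04-27
Weeks to add: 6
Convert to days: 6 x 7 = 42 days
Add 42 days to 2009-04-27
Result: 2009-06-08

2009-06-08


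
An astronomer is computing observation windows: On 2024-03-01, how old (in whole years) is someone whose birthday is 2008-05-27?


Birth: 2008-05-27
Reference: 2024-03-01
Year difference: 2024 - 2008 = 16
Has birthday (05-27) occurred by 03-01? No
Birthday not yet reached this year -> subtract 1
Age in full years: 15

15


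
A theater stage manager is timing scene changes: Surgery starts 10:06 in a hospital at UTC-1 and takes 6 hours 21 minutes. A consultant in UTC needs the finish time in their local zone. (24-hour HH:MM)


Start: 10:06 in UTC-1
Step 1 - add duration:
  minutes: 6 + 21 = 27
  hours: 10 + 6 + 0 = 16
  end in UTC-1: 16:27
Step 2 - convert UTC-1 -> UTC:
  offset difference: 0 - (-1) = 1 hours
  16 + (1) = 17 -> mod 24 = 17
Result: 17:27 in UTC

17:27


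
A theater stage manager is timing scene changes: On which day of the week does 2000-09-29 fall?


Date: 2000-09-29
January 1, 2000 is a Saturday
Day of year: 273
Offset from Jan 1: 272 days
272 mod 7 = 6
Result: Friday

Friday


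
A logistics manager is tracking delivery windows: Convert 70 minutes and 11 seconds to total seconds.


Minutes: 70
Extra seconds: 11
Seconds per minute: 60
Minutes to seconds: 70 x 60 = 4200
Total: 4200 + 11 = 4211

4211


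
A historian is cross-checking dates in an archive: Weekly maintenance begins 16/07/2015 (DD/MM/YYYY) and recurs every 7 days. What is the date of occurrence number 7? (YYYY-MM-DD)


First occurrence: 2015-07-16 (occurrence 1)
Each occurrence is 7 days after the previous.
Occurrence 7 is 6 weeks after the first.
6 weeks = 42 days
2015-07-16 + 42 days = 2015-08-27

2015-08-27


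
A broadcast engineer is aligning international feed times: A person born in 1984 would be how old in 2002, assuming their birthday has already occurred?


Birth year: 1984
Current year: 2002
Age = current year - birth year
Age = 2002 - 1984 = 18

18


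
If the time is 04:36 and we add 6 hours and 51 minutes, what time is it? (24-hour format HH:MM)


Start time: 04:36
Adding: 6 hours 51 minutes
Minutes: 36 + 51 = 87
Minute overflow: 87 >= 60, so carry 1 hour, minutes = 27
Hours: 4 + 6 + 1 = 11
Result: 11:27

11:27


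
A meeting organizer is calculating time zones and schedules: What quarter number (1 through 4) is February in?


Month: February (month 2)
Q1: January-March (months 1-3)
Q2: April-June (months 4-6)
Q3: July-September (months 7-9)
Q4: October-December (months 10-12)
Month 2 falls in Q1

1


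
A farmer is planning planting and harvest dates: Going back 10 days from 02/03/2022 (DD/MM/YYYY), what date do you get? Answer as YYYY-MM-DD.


Start: 2022-03-02
Subtracting 10 days
Days already passed in March: 2
After going back through March: 8 more days to subtract
February 2022 has 28 days, need 8
Result: 2022-02-20

2022-02-20
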